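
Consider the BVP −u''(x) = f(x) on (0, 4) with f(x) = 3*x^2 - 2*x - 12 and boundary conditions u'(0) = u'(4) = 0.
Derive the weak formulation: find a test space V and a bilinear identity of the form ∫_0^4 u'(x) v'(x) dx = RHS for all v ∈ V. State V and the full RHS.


V = H^1(0, 4) (no boundary constraint on v; u is determined up to an additive constant); weak form: ∫_0^4 u'v' dx = ∫_0^4 (3*x^2 - 2*x - 12) v dx for all v ∈ V.

Multiply both sides by a test function v and integrate from 0 to 4:
  ∫_0^4 −u''(x) v(x) dx = ∫_0^4 f(x) v(x) dx.
Integrate the LHS by parts once:
  ∫_0^4 −u'' v dx = −[u'(x) v(x)]_0^4 + ∫_0^4 u'(x) v'(x) dx.
Thus ∫_0^4 u'(x) v'(x) dx = ∫_0^4 f(x) v(x) dx + [u'(x) v(x)]_0^4.
Choose V so that boundary terms are either known or forced to vanish.
u has homogeneous Neumann: u'(0) = u'(4) = 0. So [u' v]_0^4 = 0·v(4) − 0·v(0) = 0 for any v; take V = H^1(0, 4).
Weak formulation: find u (satisfying any essential BC) such that ∫_0^4 u'(x) v'(x) dx = ∫_0^4 f v dx for all v ∈ V (homogeneous Neumann, so boundary terms vanish).
Substituting f(x) = 3*x^2 - 2*x - 12, the right-hand side is ∫_0^4 (3*x^2 - 2*x - 12) v dx.
Compatibility check (pure Neumann): taking v ≡ 1 ∈ V gives 0 = ∫_0^4 f dx + (0) − (0), i.e. ∫_0^4 f dx must equal u'(0) − u'(4) = 0. Indeed ∫_0^4 (3*x^2 - 2*x - 12) dx = 0, so the data are compatible. The solution is then unique only up to an additive constant (fix it e.g. by requiring ∫_0^4 u dx = 0).


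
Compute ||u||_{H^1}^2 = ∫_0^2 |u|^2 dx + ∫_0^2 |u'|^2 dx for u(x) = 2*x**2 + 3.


||u||_{H^1}^2 = 1774/15

The H^1 norm (squared) on an interval (0, L) is
  ||u||_{H^1}^2 = ∫_0^L u(x)^2 dx + ∫_0^L u'(x)^2 dx.
Compute u'(x) = 4*x.
Then u(x)^2 = 4*x**4 + 12*x**2 + 9 and u'(x)^2 = 16*x**2.
Integrate each monomial from 0 to 2 using ∫_0^2 c·x^n dx = c·2^(n+1)/(n+1):
  ∫_0^2 u(x)^2 dx = ∫_0^2 (4*x^4 + 12*x^2 + 9) dx. Term by term:
    ∫_0^2 4*x^4 dx = 128/5;  ∫_0^2 12*x^2 dx = 32;  ∫_0^2 9 dx = 18.
  Sum: 128/5 + 32 + 18 = 378/5.
  ∫_0^2 u'(x)^2 dx = ∫_0^2 (16*x^2) dx. Term by term:
    ∫_0^2 16*x^2 dx = 128/3.
Adding: ||u||_{H^1}^2 = 378/5 + 128/3 = 1774/15.


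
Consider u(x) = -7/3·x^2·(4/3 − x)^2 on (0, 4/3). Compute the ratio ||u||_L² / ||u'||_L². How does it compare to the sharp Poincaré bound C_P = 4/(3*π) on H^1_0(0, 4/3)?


||u||_L² / ||u'||_L² = 2*sqrt(3)/9 < C_P = 4/(3*π).

u(x) = -7/3·x^2·(4/3 − x)^2, so u'(x) = 28*x*(-9*x^2 + 18*x - 8)/27.
u(x) = -7/3·x^2·(4/3 − x)^2 vanishes at x = 0 and x = 4/3, so u ∈ H^1_0(0, 4/3). Differentiate via the product rule and integrate the resulting polynomials term by term.
  ∫_0^4/3 u² dx = ∫_0^4/3 (49*x^8/9 - 784*x^7/27 + 1568*x^6/27 - 12544*x^5/243 + 12544*x^4/729) dx. Term by term:
    ∫_0^4/3 49*x^8/9 dx = 12845056/1594323;  ∫_0^4/3 -784*x^7/27 dx = -6422528/177147;  ∫_0^4/3 1568*x^6/27 dx = 3670016/59049;
    ∫_0^4/3 -12544*x^5/243 dx = -25690112/531441;  ∫_0^4/3 12544*x^4/729 dx = 12845056/885735.
  Sum: 12845056/1594323 − 6422528/177147 + 3670016/59049 − 25690112/531441 + 12845056/885735 = 917504/7971615.
  ∫_0^4/3 (u')² dx = ∫_0^4/3 (784*x^6/9 - 3136*x^5/9 + 40768*x^4/81 - 25088*x^3/81 + 50176*x^2/729) dx. Term by term:
    ∫_0^4/3 784*x^6/9 dx = 1835008/19683;  ∫_0^4/3 -3136*x^5/9 dx = -6422528/19683;  ∫_0^4/3 40768*x^4/81 dx = 41746432/98415;
    ∫_0^4/3 -25088*x^3/81 dx = -1605632/6561;  ∫_0^4/3 50176*x^2/729 dx = 3211264/59049.
  Sum: 1835008/19683 − 6422528/19683 + 41746432/98415 − 1605632/6561 + 3211264/59049 = 229376/295245.
∫_0^4/3 u² dx = 917504/7971615, so ||u||_L² = 256*sqrt(210)/10935.
∫_0^4/3 (u')² dx = 229376/295245, so ||u'||_L² = 128*sqrt(70)/1215.
Ratio ||u||_L² / ||u'||_L² = 2*sqrt(3)/9.
Sharp Poincaré constant on H^1_0(0, 4/3) is C_P = L/π = 4/(3*π), achieved by sin(3*π/4·x).
A polynomial bump cannot attain the sharp Poincaré constant (only the first sine eigenfunction does), so the ratio is strictly less than C_P, consistent with ||u||_L² ≤ C_P ||u'||_L².


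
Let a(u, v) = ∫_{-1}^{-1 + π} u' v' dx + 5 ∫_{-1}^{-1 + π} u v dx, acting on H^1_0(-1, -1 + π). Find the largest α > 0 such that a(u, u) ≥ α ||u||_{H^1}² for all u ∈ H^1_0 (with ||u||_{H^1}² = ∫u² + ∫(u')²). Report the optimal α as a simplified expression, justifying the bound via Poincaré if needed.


α = 1

Coercivity of a(·,·) on H^1_0(-1, -1 + π) means a(u, u) ≥ α ||u||_{H^1}² for every u ∈ H^1_0.
The interval has length L = π, and Poincaré/coercivity depend only on L. Here a(u, u) = ∫(u')² + (5)·∫u².
Here c = 5 ≥ 1, so a(u,u) = ∫(u')² + c∫u² ≥ ∫(u')² + ∫u² = ||u||_{H^1}², i.e. α = 1 works. No larger α is possible: a(u,u) ≥ α||u||_{H^1}² means (1−α)∫(u')² ≥ (α−c)∫u², and for the modes u_n = sin(nπ(x−x₀)/L) (x₀ the left endpoint) one has ∫u_n²/∫(u_n')² = (L/(nπ))² → 0, so a(u_n,u_n)/||u_n||_{H^1}² → 1. Hence the optimal constant is α = 1.
Therefore α = 1.


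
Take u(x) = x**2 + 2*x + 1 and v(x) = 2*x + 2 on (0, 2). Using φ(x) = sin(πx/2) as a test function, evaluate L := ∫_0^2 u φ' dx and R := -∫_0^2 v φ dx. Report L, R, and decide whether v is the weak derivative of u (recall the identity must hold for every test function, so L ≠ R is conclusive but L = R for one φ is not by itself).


LHS = -16/π, RHS = -16/π. Yes, v = u' weakly.

u(x) = x**2 + 2*x + 1, classical derivative u'(x) = 2*x + 2.
φ(x) = sin(πx/2), so φ'(x) = π*cos(π*x/2)/2.
Note φ(0) = φ(2) = 0, so the boundary term u·φ vanishes.
LHS = ∫_0^2 u(x) φ'(x) dx = ∫_0^2 (π*x^2*cos(π*x/2)/2 + π*x*cos(π*x/2) + π*cos(π*x/2)/2) dx. Term by term:
  ∫_0^2 π*cos(π*x/2)/2 dx = 0;  ∫_0^2 π*x*cos(π*x/2) dx = -8/π;  ∫_0^2 π*x^2*cos(π*x/2)/2 dx = -8/π.
Sum: 0 − 8/π − 8/π = -16/π.
So LHS = -16/π.
∫_0^2 v(x) φ(x) dx = ∫_0^2 (2*x*sin(π*x/2) + 2*sin(π*x/2)) dx. Term by term:
  ∫_0^2 2*sin(π*x/2) dx = 8/π;  ∫_0^2 2*x*sin(π*x/2) dx = 8/π.
Sum: 8/π + 8/π = 16/π.
So RHS = -∫_0^2 v(x) φ(x) dx = -16/π.
LHS = RHS, so the identity holds for this test φ.
Moreover u is smooth here and v(x) = u'(x) = 2*x + 2 pointwise, so the identity holds for every test function. Hence v is the weak derivative of u.


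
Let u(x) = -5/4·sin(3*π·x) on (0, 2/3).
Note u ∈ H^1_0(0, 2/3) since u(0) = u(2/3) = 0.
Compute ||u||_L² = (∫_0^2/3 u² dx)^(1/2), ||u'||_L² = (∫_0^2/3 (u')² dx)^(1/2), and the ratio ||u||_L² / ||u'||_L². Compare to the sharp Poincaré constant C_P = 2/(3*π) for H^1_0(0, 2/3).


||u||_L² / ||u'||_L² = 1/(3*π) < C_P = 2/(3*π).

u(x) = -5/4·sin(3*π·x), so u'(x) = -15*π*cos(3*π*x)/4.
Writing u(x) = A·sin(kπx/L) with A = -5/4 and k = 2, use ∫_0^L sin²(kπx/L) dx = L/2 and ∫_0^L cos²(kπx/L) dx = L/2.
u² = 25/16·sin²(3*π·x) and (u')² = 225*π^2/16·cos²(3*π·x), and each of sin², cos² integrates to L/2 = 1/3 over (0, 2/3).
∫_0^2/3 u² dx = 25/48, so ||u||_L² = 5*sqrt(3)/12.
∫_0^2/3 (u')² dx = 75*π^2/16, so ||u'||_L² = 5*sqrt(3)*π/4.
Ratio ||u||_L² / ||u'||_L² = 1/(3*π).
Sharp Poincaré constant on H^1_0(0, 2/3) is C_P = L/π = 2/(3*π), achieved by sin(3*π/2·x).
This is the k = 2 harmonic; the ratio L/(kπ) is strictly less than C_P = L/π, consistent with the sharp inequality ||u||_L² ≤ C_P ||u'||_L².


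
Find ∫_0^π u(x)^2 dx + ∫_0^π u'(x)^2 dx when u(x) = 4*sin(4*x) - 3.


||u||_{H^1(0,π)}^2 = 145*π

u'(x) = 16*cos(4*x).
Expand u² and (u')² and integrate term by term on (0, π), using: for integers n ≥ 1, ∫_0^π sin²(nx) dx = ∫_0^π cos²(nx) dx = π/2; for n ≠ n', ∫_0^π sin(nx)sin(n'x) dx = ∫_0^π cos(nx)cos(n'x) dx = 0; and by product-to-sum, ∫_0^π sin(nx)cos(n'x) dx = ½∫_0^π [sin((n+n')x) + sin((n−n')x)] dx, which is 0 when n+n' is even and 2n/(n²−n'²) when n+n' is odd (it need not vanish on (0, π)). For the constant mode: ∫_0^π 1 dx = π, ∫_0^π cos(nx) dx = 0, ∫_0^π sin(nx) dx = (1−(−1)^n)/n.
  u² squared terms: (-3)²·∫1 dx = 9·π = 9*π;  (4)²·∫sin(4x)² dx = 16·π/2 = 8*π.
  u² cross terms: 2·(-3)·(4)·∫1·sin(4x) dx = -24·(0) = 0.
  So ∫_0^π u² dx = 9*π + 8*π + 0 = 17*π.
  (u')² squared terms: (16)²·∫cos(4x)² dx = 256·π/2 = 128*π.
  So ∫_0^π (u')² dx = 128*π.
||u||_{H^1}^2 = (17*π) + (128*π) = 145*π.


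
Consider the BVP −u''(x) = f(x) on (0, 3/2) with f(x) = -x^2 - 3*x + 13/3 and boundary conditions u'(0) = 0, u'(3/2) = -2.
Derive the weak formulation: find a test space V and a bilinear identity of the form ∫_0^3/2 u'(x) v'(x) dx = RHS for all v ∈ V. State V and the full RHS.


V = H^1(0, 3/2) (v unrestricted at boundary; u is determined up to an additive constant); weak form: ∫_0^3/2 u'v' dx = ∫_0^3/2 (-x^2 - 3*x + 13/3) v dx − 2·v(3/2) for all v ∈ V.

Multiply both sides by a test function v and integrate from 0 to 3/2:
  ∫_0^3/2 −u''(x) v(x) dx = ∫_0^3/2 f(x) v(x) dx.
Integrate the LHS by parts once:
  ∫_0^3/2 −u'' v dx = −[u'(x) v(x)]_0^3/2 + ∫_0^3/2 u'(x) v'(x) dx.
Thus ∫_0^3/2 u'(x) v'(x) dx = ∫_0^3/2 f(x) v(x) dx + [u'(x) v(x)]_0^3/2.
Choose V so that boundary terms are either known or forced to vanish.
u has inhomogeneous Neumann u'(0) = 0, u'(3/2) = -2. [u' v]_0^3/2 = (-2)·v(3/2) − (0)·v(0) = − 2·v(3/2). Take V = H^1(0, 3/2); boundary term becomes part of RHS.
Weak formulation: find u (satisfying any essential BC) such that ∫_0^3/2 u'(x) v'(x) dx = ∫_0^3/2 f v dx − 2·v(3/2) for all v ∈ V (Neumann data are natural BCs: they enter the RHS as boundary terms).
Substituting f(x) = -x^2 - 3*x + 13/3, the right-hand side is ∫_0^3/2 (-x^2 - 3*x + 13/3) v dx − 2·v(3/2).
Compatibility check (pure Neumann): taking v ≡ 1 ∈ V gives 0 = ∫_0^3/2 f dx + (-2) − (0), i.e. ∫_0^3/2 f dx must equal u'(0) − u'(3/2) = 2. Indeed ∫_0^3/2 (-x^2 - 3*x + 13/3) dx = 2, so the data are compatible. The solution is then unique only up to an additive constant (fix it e.g. by requiring ∫_0^3/2 u dx = 0).


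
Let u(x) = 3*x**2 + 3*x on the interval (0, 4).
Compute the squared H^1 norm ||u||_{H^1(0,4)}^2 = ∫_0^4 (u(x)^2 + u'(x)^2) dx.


||u||_{H^1}^2 = 21396/5

The H^1 norm (squared) on an interval (0, L) is
  ||u||_{H^1}^2 = ∫_0^L u(x)^2 dx + ∫_0^L u'(x)^2 dx.
Compute u'(x) = 6*x + 3.
Then u(x)^2 = 9*x**4 + 18*x**3 + 9*x**2 and u'(x)^2 = 36*x**2 + 36*x + 9.
Integrate each monomial from 0 to 4 using ∫_0^4 c·x^n dx = c·4^(n+1)/(n+1):
  ∫_0^4 u(x)^2 dx = ∫_0^4 (9*x^4 + 18*x^3 + 9*x^2) dx. Term by term:
    ∫_0^4 9*x^4 dx = 9216/5;  ∫_0^4 18*x^3 dx = 1152;  ∫_0^4 9*x^2 dx = 192.
  Sum: 9216/5 + 1152 + 192 = 15936/5.
  ∫_0^4 u'(x)^2 dx = ∫_0^4 (36*x^2 + 36*x + 9) dx. Term by term:
    ∫_0^4 36*x^2 dx = 768;  ∫_0^4 36*x dx = 288;  ∫_0^4 9 dx = 36.
  Sum: 768 + 288 + 36 = 1092.
Adding: ||u||_{H^1}^2 = 15936/5 + 1092 = 21396/5.


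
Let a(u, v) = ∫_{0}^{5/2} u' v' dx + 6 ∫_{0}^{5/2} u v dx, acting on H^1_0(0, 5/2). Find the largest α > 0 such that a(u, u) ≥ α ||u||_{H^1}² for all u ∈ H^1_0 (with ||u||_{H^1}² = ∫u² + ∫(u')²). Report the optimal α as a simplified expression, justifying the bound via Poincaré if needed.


α = 1

Coercivity of a(·,·) on H^1_0(0, 5/2) means a(u, u) ≥ α ||u||_{H^1}² for every u ∈ H^1_0.
The interval has length L = 5/2, and Poincaré/coercivity depend only on L. Here a(u, u) = ∫(u')² + (6)·∫u².
Here c = 6 ≥ 1, so a(u,u) = ∫(u')² + c∫u² ≥ ∫(u')² + ∫u² = ||u||_{H^1}², i.e. α = 1 works. No larger α is possible: a(u,u) ≥ α||u||_{H^1}² means (1−α)∫(u')² ≥ (α−c)∫u², and for the modes u_n = sin(nπ(x−x₀)/L) (x₀ the left endpoint) one has ∫u_n²/∫(u_n')² = (L/(nπ))² → 0, so a(u_n,u_n)/||u_n||_{H^1}² → 1. Hence the optimal constant is α = 1.
Therefore α = 1.


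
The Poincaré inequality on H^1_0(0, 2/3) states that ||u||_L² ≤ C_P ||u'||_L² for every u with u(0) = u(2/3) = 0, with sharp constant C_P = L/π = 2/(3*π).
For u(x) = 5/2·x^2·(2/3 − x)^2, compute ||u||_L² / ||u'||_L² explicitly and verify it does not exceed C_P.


||u||_L² / ||u'||_L² = sqrt(3)/9 < C_P = 2/(3*π).

u(x) = 5/2·x^2·(2/3 − x)^2, so u'(x) = 10*x*(3*x - 2)*(3*x - 1)/9.
u(x) = 5/2·x^2·(2/3 − x)^2 vanishes at x = 0 and x = 2/3, so u ∈ H^1_0(0, 2/3). Differentiate via the product rule and integrate the resulting polynomials term by term.
  ∫_0^2/3 u² dx = ∫_0^2/3 (25*x^8/4 - 50*x^7/3 + 50*x^6/3 - 200*x^5/27 + 100*x^4/81) dx. Term by term:
    ∫_0^2/3 25*x^8/4 dx = 3200/177147;  ∫_0^2/3 -50*x^7/3 dx = -1600/19683;  ∫_0^2/3 50*x^6/3 dx = 6400/45927;
    ∫_0^2/3 -200*x^5/27 dx = -6400/59049;  ∫_0^2/3 100*x^4/81 dx = 640/19683.
  Sum: 3200/177147 − 1600/19683 + 6400/45927 − 6400/59049 + 640/19683 = 320/1240029.
  ∫_0^2/3 (u')² dx = ∫_0^2/3 (100*x^6 - 200*x^5 + 1300*x^4/9 - 400*x^3/9 + 400*x^2/81) dx. Term by term:
    ∫_0^2/3 100*x^6 dx = 12800/15309;  ∫_0^2/3 -200*x^5 dx = -6400/2187;  ∫_0^2/3 1300*x^4/9 dx = 8320/2187;
    ∫_0^2/3 -400*x^3/9 dx = -1600/729;  ∫_0^2/3 400*x^2/81 dx = 3200/6561.
  Sum: 12800/15309 − 6400/2187 + 8320/2187 − 1600/729 + 3200/6561 = 320/45927.
∫_0^2/3 u² dx = 320/1240029, so ||u||_L² = 8*sqrt(105)/5103.
∫_0^2/3 (u')² dx = 320/45927, so ||u'||_L² = 8*sqrt(35)/567.
Ratio ||u||_L² / ||u'||_L² = sqrt(3)/9.
Sharp Poincaré constant on H^1_0(0, 2/3) is C_P = L/π = 2/(3*π), achieved by sin(3*π/2·x).
A polynomial bump cannot attain the sharp Poincaré constant (only the first sine eigenfunction does), so the ratio is strictly less than C_P, consistent with ||u||_L² ≤ C_P ||u'||_L².


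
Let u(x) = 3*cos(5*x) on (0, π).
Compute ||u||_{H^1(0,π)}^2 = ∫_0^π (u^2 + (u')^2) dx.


||u||_{H^1(0,π)}^2 = 117*π

u'(x) = -15*sin(5*x).
Expand u² and (u')² and integrate term by term on (0, π), using: for integers n ≥ 1, ∫_0^π sin²(nx) dx = ∫_0^π cos²(nx) dx = π/2; for n ≠ n', ∫_0^π sin(nx)sin(n'x) dx = ∫_0^π cos(nx)cos(n'x) dx = 0; and by product-to-sum, ∫_0^π sin(nx)cos(n'x) dx = ½∫_0^π [sin((n+n')x) + sin((n−n')x)] dx, which is 0 when n+n' is even and 2n/(n²−n'²) when n+n' is odd (it need not vanish on (0, π)).
  u² squared terms: (3)²·∫cos(5x)² dx = 9·π/2 = 9*π/2.
  So ∫_0^π u² dx = 9*π/2.
  (u')² squared terms: (-15)²·∫sin(5x)² dx = 225·π/2 = 225*π/2.
  So ∫_0^π (u')² dx = 225*π/2.
||u||_{H^1}^2 = (9*π/2) + (225*π/2) = 117*π.


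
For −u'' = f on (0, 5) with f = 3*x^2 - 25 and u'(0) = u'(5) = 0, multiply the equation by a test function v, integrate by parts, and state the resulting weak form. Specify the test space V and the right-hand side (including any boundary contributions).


V = H^1(0, 5) (no boundary constraint on v; u is determined up to an additive constant); weak form: ∫_0^5 u'v' dx = ∫_0^5 (3*x^2 - 25) v dx for all v ∈ V.

Multiply both sides by a test function v and integrate from 0 to 5:
  ∫_0^5 −u''(x) v(x) dx = ∫_0^5 f(x) v(x) dx.
Integrate the LHS by parts once:
  ∫_0^5 −u'' v dx = −[u'(x) v(x)]_0^5 + ∫_0^5 u'(x) v'(x) dx.
Thus ∫_0^5 u'(x) v'(x) dx = ∫_0^5 f(x) v(x) dx + [u'(x) v(x)]_0^5.
Choose V so that boundary terms are either known or forced to vanish.
u has homogeneous Neumann: u'(0) = u'(5) = 0. So [u' v]_0^5 = 0·v(5) − 0·v(0) = 0 for any v; take V = H^1(0, 5).
Weak formulation: find u (satisfying any essential BC) such that ∫_0^5 u'(x) v'(x) dx = ∫_0^5 f v dx for all v ∈ V (homogeneous Neumann, so boundary terms vanish).
Substituting f(x) = 3*x^2 - 25, the right-hand side is ∫_0^5 (3*x^2 - 25) v dx.
Compatibility check (pure Neumann): taking v ≡ 1 ∈ V gives 0 = ∫_0^5 f dx + (0) − (0), i.e. ∫_0^5 f dx must equal u'(0) − u'(5) = 0. Indeed ∫_0^5 (3*x^2 - 25) dx = 0, so the data are compatible. The solution is then unique only up to an additive constant (fix it e.g. by requiring ∫_0^5 u dx = 0).


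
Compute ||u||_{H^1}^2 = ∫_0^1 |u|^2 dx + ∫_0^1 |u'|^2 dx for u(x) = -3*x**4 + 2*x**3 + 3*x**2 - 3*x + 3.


||u||_{H^1}^2 = 272/35

The H^1 norm (squared) on an interval (0, L) is
  ||u||_{H^1}^2 = ∫_0^L u(x)^2 dx + ∫_0^L u'(x)^2 dx.
Compute u'(x) = -12*x**3 + 6*x**2 + 6*x - 3.
Then u(x)^2 = 9*x**8 - 12*x**7 - 14*x**6 + 30*x**5 - 21*x**4 - 6*x**3 + 27*x**2 - 18*x + 9 and u'(x)^2 = 144*x**6 - 144*x**5 - 108*x**4 + 144*x**3 - 36*x + 9.
Integrate each monomial from 0 to 1 using ∫_0^1 c·x^n dx = c·1^(n+1)/(n+1):
  ∫_0^1 u(x)^2 dx = ∫_0^1 (9*x^8 - 12*x^7 - 14*x^6 + 30*x^5 - 21*x^4 - 6*x^3 + 27*x^2 - 18*x + 9) dx. Term by term:
    ∫_0^1 9*x^8 dx = 1;  ∫_0^1 -12*x^7 dx = -3/2;  ∫_0^1 -14*x^6 dx = -2;
    ∫_0^1 30*x^5 dx = 5;  ∫_0^1 -21*x^4 dx = -21/5;  ∫_0^1 -6*x^3 dx = -3/2;
    ∫_0^1 27*x^2 dx = 9;  ∫_0^1 -18*x dx = -9;  ∫_0^1 9 dx = 9.
  Sum: 1 − 3/2 − 2 + 5 − 21/5 − 3/2 + 9 − 9 + 9 = 29/5.
  ∫_0^1 u'(x)^2 dx = ∫_0^1 (144*x^6 - 144*x^5 - 108*x^4 + 144*x^3 - 36*x + 9) dx. Term by term:
    ∫_0^1 144*x^6 dx = 144/7;  ∫_0^1 -144*x^5 dx = -24;  ∫_0^1 -108*x^4 dx = -108/5;
    ∫_0^1 144*x^3 dx = 36;  ∫_0^1 -36*x dx = -18;  ∫_0^1 9 dx = 9.
  Sum: 144/7 − 24 − 108/5 + 36 − 18 + 9 = 69/35.
Adding: ||u||_{H^1}^2 = 29/5 + 69/35 = 272/35.


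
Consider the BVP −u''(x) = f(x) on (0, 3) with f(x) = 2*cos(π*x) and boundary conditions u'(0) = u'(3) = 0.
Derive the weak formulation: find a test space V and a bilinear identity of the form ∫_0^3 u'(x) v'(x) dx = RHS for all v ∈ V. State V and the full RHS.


V = H^1(0, 3) (no boundary constraint on v; u is determined up to an additive constant); weak form: ∫_0^3 u'v' dx = ∫_0^3 (2*cos(π*x)) v dx for all v ∈ V.

Multiply both sides by a test function v and integrate from 0 to 3:
  ∫_0^3 −u''(x) v(x) dx = ∫_0^3 f(x) v(x) dx.
Integrate the LHS by parts once:
  ∫_0^3 −u'' v dx = −[u'(x) v(x)]_0^3 + ∫_0^3 u'(x) v'(x) dx.
Thus ∫_0^3 u'(x) v'(x) dx = ∫_0^3 f(x) v(x) dx + [u'(x) v(x)]_0^3.
Choose V so that boundary terms are either known or forced to vanish.
u has homogeneous Neumann: u'(0) = u'(3) = 0. So [u' v]_0^3 = 0·v(3) − 0·v(0) = 0 for any v; take V = H^1(0, 3).
Weak formulation: find u (satisfying any essential BC) such that ∫_0^3 u'(x) v'(x) dx = ∫_0^3 f v dx for all v ∈ V (homogeneous Neumann, so boundary terms vanish).
Substituting f(x) = 2*cos(π*x), the right-hand side is ∫_0^3 (2*cos(π*x)) v dx.
Compatibility check (pure Neumann): taking v ≡ 1 ∈ V gives 0 = ∫_0^3 f dx + (0) − (0), i.e. ∫_0^3 f dx must equal u'(0) − u'(3) = 0. Indeed ∫_0^3 (2*cos(π*x)) dx = 0, so the data are compatible. The solution is then unique only up to an additive constant (fix it e.g. by requiring ∫_0^3 u dx = 0).


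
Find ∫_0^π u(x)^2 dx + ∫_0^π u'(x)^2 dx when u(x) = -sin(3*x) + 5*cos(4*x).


||u||_{H^1(0,π)}^2 = 1020/7 + 435*π/2

u'(x) = -20*sin(4*x) - 3*cos(3*x).
Expand u² and (u')² and integrate term by term on (0, π), using: for integers n ≥ 1, ∫_0^π sin²(nx) dx = ∫_0^π cos²(nx) dx = π/2; for n ≠ n', ∫_0^π sin(nx)sin(n'x) dx = ∫_0^π cos(nx)cos(n'x) dx = 0; and by product-to-sum, ∫_0^π sin(nx)cos(n'x) dx = ½∫_0^π [sin((n+n')x) + sin((n−n')x)] dx, which is 0 when n+n' is even and 2n/(n²−n'²) when n+n' is odd (it need not vanish on (0, π)).
  u² squared terms: (-1)²·∫sin(3x)² dx = 1·π/2 = π/2;  (5)²·∫cos(4x)² dx = 25·π/2 = 25*π/2.
  u² cross terms: 2·(-1)·(5)·∫sin(3x)·cos(4x) dx = -10·(-6/7) = 60/7.
  So ∫_0^π u² dx = π/2 + 25*π/2 + 60/7 = 60/7 + 13*π.
  (u')² squared terms: (-20)²·∫sin(4x)² dx = 400·π/2 = 200*π;  (-3)²·∫cos(3x)² dx = 9·π/2 = 9*π/2.
  (u')² cross terms: 2·(-20)·(-3)·∫sin(4x)·cos(3x) dx = 120·(8/7) = 960/7.
  So ∫_0^π (u')² dx = 200*π + 9*π/2 + 960/7 = 960/7 + 409*π/2.
||u||_{H^1}^2 = (60/7 + 13*π) + (960/7 + 409*π/2) = 1020/7 + 435*π/2.


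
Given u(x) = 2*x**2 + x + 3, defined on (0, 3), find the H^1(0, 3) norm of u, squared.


||u||_{H^1}^2 = 3147/5

The H^1 norm (squared) on an interval (0, L) is
  ||u||_{H^1}^2 = ∫_0^L u(x)^2 dx + ∫_0^L u'(x)^2 dx.
Compute u'(x) = 4*x + 1.
Then u(x)^2 = 4*x**4 + 4*x**3 + 13*x**2 + 6*x + 9 and u'(x)^2 = 16*x**2 + 8*x + 1.
Integrate each monomial from 0 to 3 using ∫_0^3 c·x^n dx = c·3^(n+1)/(n+1):
  ∫_0^3 u(x)^2 dx = ∫_0^3 (4*x^4 + 4*x^3 + 13*x^2 + 6*x + 9) dx. Term by term:
    ∫_0^3 4*x^4 dx = 972/5;  ∫_0^3 4*x^3 dx = 81;  ∫_0^3 13*x^2 dx = 117;
    ∫_0^3 6*x dx = 27;  ∫_0^3 9 dx = 27.
  Sum: 972/5 + 81 + 117 + 27 + 27 = 2232/5.
  ∫_0^3 u'(x)^2 dx = ∫_0^3 (16*x^2 + 8*x + 1) dx. Term by term:
    ∫_0^3 16*x^2 dx = 144;  ∫_0^3 8*x dx = 36;  ∫_0^3 1 dx = 3.
  Sum: 144 + 36 + 3 = 183.
Adding: ||u||_{H^1}^2 = 2232/5 + 183 = 3147/5.


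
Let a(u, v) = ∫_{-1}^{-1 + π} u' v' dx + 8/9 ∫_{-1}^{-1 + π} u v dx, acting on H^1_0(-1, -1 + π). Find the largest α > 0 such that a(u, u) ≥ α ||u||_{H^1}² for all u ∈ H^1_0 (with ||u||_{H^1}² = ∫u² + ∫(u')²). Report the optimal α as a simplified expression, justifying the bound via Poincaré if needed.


α = 17/18

Coercivity of a(·,·) on H^1_0(-1, -1 + π) means a(u, u) ≥ α ||u||_{H^1}² for every u ∈ H^1_0.
The interval has length L = π, and Poincaré/coercivity depend only on L. Here a(u, u) = ∫(u')² + (8/9)·∫u².
Here 0 < c = 8/9 < 1. The condition a(u,u) ≥ α||u||_{H^1}² reads (1−α)∫(u')² ≥ (α−c)∫u². Any admissible α is ≤ 1 (rapidly oscillating u have ∫u²/∫(u')² → 0), and α = 1 would force 0 ≥ (1−c)∫u², impossible since c < 1; so 1−α > 0. By the sharp Poincaré inequality on H^1_0 of an interval of length L, ∫(u')² ≥ (π/L)²∫u² with equality for the first sine mode sin(π(x−x₀)/L) (x₀ the left endpoint), so the inequality holds for all u iff (1−α)(π/L)² ≥ α − c, i.e. α ≤ ((π/L)² + c)/((π/L)² + 1) = (1 + c(L/π)²)/(1 + (L/π)²). With (π/L)² = 1 and c = 8/9, the largest admissible constant is α = ((π/L)² + c)/((π/L)² + 1).
Simplifying, α = 17/18.


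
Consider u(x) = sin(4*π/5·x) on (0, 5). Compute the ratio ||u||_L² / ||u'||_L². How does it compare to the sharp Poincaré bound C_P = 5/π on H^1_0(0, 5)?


||u||_L² / ||u'||_L² = 5/(4*π) < C_P = 5/π.

u(x) = sin(4*π/5·x), so u'(x) = 4*π*cos(4*π*x/5)/5.
Writing u(x) = A·sin(kπx/L) with A = 1 and k = 4, use ∫_0^L sin²(kπx/L) dx = L/2 and ∫_0^L cos²(kπx/L) dx = L/2.
u² = 1·sin²(4*π/5·x) and (u')² = 16*π^2/25·cos²(4*π/5·x), and each of sin², cos² integrates to L/2 = 5/2 over (0, 5).
∫_0^5 u² dx = 5/2, so ||u||_L² = sqrt(10)/2.
∫_0^5 (u')² dx = 8*π^2/5, so ||u'||_L² = 2*sqrt(10)*π/5.
Ratio ||u||_L² / ||u'||_L² = 5/(4*π).
Sharp Poincaré constant on H^1_0(0, 5) is C_P = L/π = 5/π, achieved by sin(π/5·x).
This is the k = 4 harmonic; the ratio L/(kπ) is strictly less than C_P = L/π, consistent with the sharp inequality ||u||_L² ≤ C_P ||u'||_L².


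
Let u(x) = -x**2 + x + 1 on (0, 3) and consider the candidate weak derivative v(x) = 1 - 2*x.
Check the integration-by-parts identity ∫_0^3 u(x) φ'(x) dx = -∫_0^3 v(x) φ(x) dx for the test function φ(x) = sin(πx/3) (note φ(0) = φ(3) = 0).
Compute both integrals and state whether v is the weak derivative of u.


LHS = 12/π, RHS = 12/π. Yes, v = u' weakly.

u(x) = -x**2 + x + 1, classical derivative u'(x) = 1 - 2*x.
φ(x) = sin(πx/3), so φ'(x) = π*cos(π*x/3)/3.
Note φ(0) = φ(3) = 0, so the boundary term u·φ vanishes.
LHS = ∫_0^3 u(x) φ'(x) dx = ∫_0^3 (-π*x^2*cos(π*x/3)/3 + π*x*cos(π*x/3)/3 + π*cos(π*x/3)/3) dx. Term by term:
  ∫_0^3 π*cos(π*x/3)/3 dx = 0;  ∫_0^3 -π*x^2*cos(π*x/3)/3 dx = 18/π;  ∫_0^3 π*x*cos(π*x/3)/3 dx = -6/π.
Sum: 0 + 18/π − 6/π = 12/π.
So LHS = 12/π.
∫_0^3 v(x) φ(x) dx = ∫_0^3 (-2*x*sin(π*x/3) + sin(π*x/3)) dx. Term by term:
  ∫_0^3 -2*x*sin(π*x/3) dx = -18/π;  ∫_0^3 sin(π*x/3) dx = 6/π.
Sum: -18/π + 6/π = -12/π.
So RHS = -∫_0^3 v(x) φ(x) dx = 12/π.
LHS = RHS, so the identity holds for this test φ.
Moreover u is smooth here and v(x) = u'(x) = 1 - 2*x pointwise, so the identity holds for every test function. Hence v is the weak derivative of u.


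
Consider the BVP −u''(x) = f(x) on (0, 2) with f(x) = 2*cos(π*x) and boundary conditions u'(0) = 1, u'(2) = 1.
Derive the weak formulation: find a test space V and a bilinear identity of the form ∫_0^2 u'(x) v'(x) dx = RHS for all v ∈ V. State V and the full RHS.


V = H^1(0, 2) (v unrestricted at boundary; u is determined up to an additive constant); weak form: ∫_0^2 u'v' dx = ∫_0^2 (2*cos(π*x)) v dx + v(2) − v(0) for all v ∈ V.

Multiply both sides by a test function v and integrate from 0 to 2:
  ∫_0^2 −u''(x) v(x) dx = ∫_0^2 f(x) v(x) dx.
Integrate the LHS by parts once:
  ∫_0^2 −u'' v dx = −[u'(x) v(x)]_0^2 + ∫_0^2 u'(x) v'(x) dx.
Thus ∫_0^2 u'(x) v'(x) dx = ∫_0^2 f(x) v(x) dx + [u'(x) v(x)]_0^2.
Choose V so that boundary terms are either known or forced to vanish.
u has inhomogeneous Neumann u'(0) = 1, u'(2) = 1. [u' v]_0^2 = (1)·v(2) − (1)·v(0) = v(2) − v(0). Take V = H^1(0, 2); boundary term becomes part of RHS.
Weak formulation: find u (satisfying any essential BC) such that ∫_0^2 u'(x) v'(x) dx = ∫_0^2 f v dx + v(2) − v(0) for all v ∈ V (Neumann data are natural BCs: they enter the RHS as boundary terms).
Substituting f(x) = 2*cos(π*x), the right-hand side is ∫_0^2 (2*cos(π*x)) v dx + v(2) − v(0).
Compatibility check (pure Neumann): taking v ≡ 1 ∈ V gives 0 = ∫_0^2 f dx + (1) − (1), i.e. ∫_0^2 f dx must equal u'(0) − u'(2) = 0. Indeed ∫_0^2 (2*cos(π*x)) dx = 0, so the data are compatible. The solution is then unique only up to an additive constant (fix it e.g. by requiring ∫_0^2 u dx = 0).


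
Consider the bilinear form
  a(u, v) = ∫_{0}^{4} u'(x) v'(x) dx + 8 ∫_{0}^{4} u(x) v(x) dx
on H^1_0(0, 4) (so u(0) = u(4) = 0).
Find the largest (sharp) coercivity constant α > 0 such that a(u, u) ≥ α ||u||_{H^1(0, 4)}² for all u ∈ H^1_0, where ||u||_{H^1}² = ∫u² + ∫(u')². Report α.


α = 1

Coercivity of a(·,·) on H^1_0(0, 4) means a(u, u) ≥ α ||u||_{H^1}² for every u ∈ H^1_0.
The interval has length L = 4, and Poincaré/coercivity depend only on L. Here a(u, u) = ∫(u')² + (8)·∫u².
Here c = 8 ≥ 1, so a(u,u) = ∫(u')² + c∫u² ≥ ∫(u')² + ∫u² = ||u||_{H^1}², i.e. α = 1 works. No larger α is possible: a(u,u) ≥ α||u||_{H^1}² means (1−α)∫(u')² ≥ (α−c)∫u², and for the modes u_n = sin(nπ(x−x₀)/L) (x₀ the left endpoint) one has ∫u_n²/∫(u_n')² = (L/(nπ))² → 0, so a(u_n,u_n)/||u_n||_{H^1}² → 1. Hence the optimal constant is α = 1.
Therefore α = 1.


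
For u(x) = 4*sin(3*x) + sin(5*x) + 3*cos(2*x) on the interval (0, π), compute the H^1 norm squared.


||u||_{H^1(0,π)}^2 = 1108/7 + 231*π/2

u'(x) = -6*sin(2*x) + 12*cos(3*x) + 5*cos(5*x).
Expand u² and (u')² and integrate term by term on (0, π), using: for integers n ≥ 1, ∫_0^π sin²(nx) dx = ∫_0^π cos²(nx) dx = π/2; for n ≠ n', ∫_0^π sin(nx)sin(n'x) dx = ∫_0^π cos(nx)cos(n'x) dx = 0; and by product-to-sum, ∫_0^π sin(nx)cos(n'x) dx = ½∫_0^π [sin((n+n')x) + sin((n−n')x)] dx, which is 0 when n+n' is even and 2n/(n²−n'²) when n+n' is odd (it need not vanish on (0, π)).
  u² squared terms: (3)²·∫cos(2x)² dx = 9·π/2 = 9*π/2;  (4)²·∫sin(3x)² dx = 16·π/2 = 8*π;  (1)²·∫sin(5x)² dx = 1·π/2 = π/2.
  u² cross terms: 2·(3)·(4)·∫cos(2x)·sin(3x) dx = 24·(6/5) = 144/5;  2·(3)·(1)·∫cos(2x)·sin(5x) dx = 6·(10/21) = 20/7;  2·(4)·(1)·∫sin(3x)·sin(5x) dx = 8·(0) = 0.
  So ∫_0^π u² dx = 9*π/2 + 8*π + π/2 + 144/5 + 20/7 + 0 = 1108/35 + 13*π.
  (u')² squared terms: (-6)²·∫sin(2x)² dx = 36·π/2 = 18*π;  (5)²·∫cos(5x)² dx = 25·π/2 = 25*π/2;  (12)²·∫cos(3x)² dx = 144·π/2 = 72*π.
  (u')² cross terms: 2·(-6)·(5)·∫sin(2x)·cos(5x) dx = -60·(-4/21) = 80/7;  2·(-6)·(12)·∫sin(2x)·cos(3x) dx = -144·(-4/5) = 576/5;  2·(5)·(12)·∫cos(5x)·cos(3x) dx = 120·(0) = 0.
  So ∫_0^π (u')² dx = 18*π + 25*π/2 + 72*π + 80/7 + 576/5 + 0 = 4432/35 + 205*π/2.
||u||_{H^1}^2 = (1108/35 + 13*π) + (4432/35 + 205*π/2) = 1108/7 + 231*π/2.


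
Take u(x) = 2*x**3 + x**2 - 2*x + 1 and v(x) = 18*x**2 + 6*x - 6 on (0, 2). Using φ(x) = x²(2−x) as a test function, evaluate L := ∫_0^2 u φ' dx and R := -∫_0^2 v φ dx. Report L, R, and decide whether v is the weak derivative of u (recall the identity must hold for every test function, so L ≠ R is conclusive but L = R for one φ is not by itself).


LHS = -40/3, RHS = -40. No, v is not the weak derivative of u.

u(x) = 2*x**3 + x**2 - 2*x + 1, classical derivative u'(x) = 6*x**2 + 2*x - 2.
φ(x) = x²(2−x), so φ'(x) = x*(4 - 3*x).
Note φ(0) = φ(2) = 0, so the boundary term u·φ vanishes.
LHS = ∫_0^2 u(x) φ'(x) dx = ∫_0^2 (-6*x^5 + 5*x^4 + 10*x^3 - 11*x^2 + 4*x) dx. Term by term:
  ∫_0^2 -6*x^5 dx = -64;  ∫_0^2 5*x^4 dx = 32;  ∫_0^2 10*x^3 dx = 40;
  ∫_0^2 -11*x^2 dx = -88/3;  ∫_0^2 4*x dx = 8.
Sum: -64 + 32 + 40 − 88/3 + 8 = -40/3.
So LHS = -40/3.
∫_0^2 v(x) φ(x) dx = ∫_0^2 (-18*x^5 + 30*x^4 + 18*x^3 - 12*x^2) dx. Term by term:
  ∫_0^2 -18*x^5 dx = -192;  ∫_0^2 30*x^4 dx = 192;  ∫_0^2 18*x^3 dx = 72;
  ∫_0^2 -12*x^2 dx = -32.
Sum: -192 + 192 + 72 − 32 = 40.
So RHS = -∫_0^2 v(x) φ(x) dx = -40.
LHS − RHS = 80/3 ≠ 0, so the identity fails.
(For a valid weak derivative the identity must hold for EVERY test function, in particular this one. The failure shows v is NOT the weak derivative of u.)
Correct weak derivative would be u'(x) = 6*x**2 + 2*x - 2.


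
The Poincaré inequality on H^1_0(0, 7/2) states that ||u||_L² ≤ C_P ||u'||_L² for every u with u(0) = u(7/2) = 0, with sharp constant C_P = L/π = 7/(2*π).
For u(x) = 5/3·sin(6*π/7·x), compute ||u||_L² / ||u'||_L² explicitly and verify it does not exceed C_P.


||u||_L² / ||u'||_L² = 7/(6*π) < C_P = 7/(2*π).

u(x) = 5/3·sin(6*π/7·x), so u'(x) = 10*π*cos(6*π*x/7)/7.
Writing u(x) = A·sin(kπx/L) with A = 5/3 and k = 3, use ∫_0^L sin²(kπx/L) dx = L/2 and ∫_0^L cos²(kπx/L) dx = L/2.
u² = 25/9·sin²(6*π/7·x) and (u')² = 100*π^2/49·cos²(6*π/7·x), and each of sin², cos² integrates to L/2 = 7/4 over (0, 7/2).
∫_0^7/2 u² dx = 175/36, so ||u||_L² = 5*sqrt(7)/6.
∫_0^7/2 (u')² dx = 25*π^2/7, so ||u'||_L² = 5*sqrt(7)*π/7.
Ratio ||u||_L² / ||u'||_L² = 7/(6*π).
Sharp Poincaré constant on H^1_0(0, 7/2) is C_P = L/π = 7/(2*π), achieved by sin(2*π/7·x).
This is the k = 3 harmonic; the ratio L/(kπ) is strictly less than C_P = L/π, consistent with the sharp inequality ||u||_L² ≤ C_P ||u'||_L².


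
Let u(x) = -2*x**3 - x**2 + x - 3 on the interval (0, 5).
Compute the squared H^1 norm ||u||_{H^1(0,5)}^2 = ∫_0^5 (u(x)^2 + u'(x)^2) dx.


||u||_{H^1}^2 = 1132325/14

The H^1 norm (squared) on an interval (0, L) is
  ||u||_{H^1}^2 = ∫_0^L u(x)^2 dx + ∫_0^L u'(x)^2 dx.
Compute u'(x) = -6*x**2 - 2*x + 1.
Then u(x)^2 = 4*x**6 + 4*x**5 - 3*x**4 + 10*x**3 + 7*x**2 - 6*x + 9 and u'(x)^2 = 36*x**4 + 24*x**3 - 8*x**2 - 4*x + 1.
Integrate each monomial from 0 to 5 using ∫_0^5 c·x^n dx = c·5^(n+1)/(n+1):
  ∫_0^5 u(x)^2 dx = ∫_0^5 (4*x^6 + 4*x^5 - 3*x^4 + 10*x^3 + 7*x^2 - 6*x + 9) dx. Term by term:
    ∫_0^5 4*x^6 dx = 312500/7;  ∫_0^5 4*x^5 dx = 31250/3;  ∫_0^5 -3*x^4 dx = -1875;
    ∫_0^5 10*x^3 dx = 3125/2;  ∫_0^5 7*x^2 dx = 875/3;  ∫_0^5 -6*x dx = -75;
    ∫_0^5 9 dx = 45.
  Sum: 312500/7 + 31250/3 − 1875 + 3125/2 + 875/3 − 75 + 45 = 2310365/42.
  ∫_0^5 u'(x)^2 dx = ∫_0^5 (36*x^4 + 24*x^3 - 8*x^2 - 4*x + 1) dx. Term by term:
    ∫_0^5 36*x^4 dx = 22500;  ∫_0^5 24*x^3 dx = 3750;  ∫_0^5 -8*x^2 dx = -1000/3;
    ∫_0^5 -4*x dx = -50;  ∫_0^5 1 dx = 5.
  Sum: 22500 + 3750 − 1000/3 − 50 + 5 = 77615/3.
Adding: ||u||_{H^1}^2 = 2310365/42 + 77615/3 = 1132325/14.


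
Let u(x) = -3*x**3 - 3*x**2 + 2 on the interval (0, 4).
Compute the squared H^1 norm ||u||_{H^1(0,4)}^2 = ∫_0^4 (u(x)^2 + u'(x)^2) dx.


||u||_{H^1}^2 = 409200/7

The H^1 norm (squared) on an interval (0, L) is
  ||u||_{H^1}^2 = ∫_0^L u(x)^2 dx + ∫_0^L u'(x)^2 dx.
Compute u'(x) = -9*x**2 - 6*x.
Then u(x)^2 = 9*x**6 + 18*x**5 + 9*x**4 - 12*x**3 - 12*x**2 + 4 and u'(x)^2 = 81*x**4 + 108*x**3 + 36*x**2.
Integrate each monomial from 0 to 4 using ∫_0^4 c·x^n dx = c·4^(n+1)/(n+1):
  ∫_0^4 u(x)^2 dx = ∫_0^4 (9*x^6 + 18*x^5 + 9*x^4 - 12*x^3 - 12*x^2 + 4) dx. Term by term:
    ∫_0^4 9*x^6 dx = 147456/7;  ∫_0^4 18*x^5 dx = 12288;  ∫_0^4 9*x^4 dx = 9216/5;
    ∫_0^4 -12*x^3 dx = -768;  ∫_0^4 -12*x^2 dx = -256;  ∫_0^4 4 dx = 16.
  Sum: 147456/7 + 12288 + 9216/5 − 768 − 256 + 16 = 1196592/35.
  ∫_0^4 u'(x)^2 dx = ∫_0^4 (81*x^4 + 108*x^3 + 36*x^2) dx. Term by term:
    ∫_0^4 81*x^4 dx = 82944/5;  ∫_0^4 108*x^3 dx = 6912;  ∫_0^4 36*x^2 dx = 768.
  Sum: 82944/5 + 6912 + 768 = 121344/5.
Adding: ||u||_{H^1}^2 = 1196592/35 + 121344/5 = 409200/7.


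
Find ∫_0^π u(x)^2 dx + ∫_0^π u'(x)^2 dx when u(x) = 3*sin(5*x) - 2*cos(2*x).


||u||_{H^1(0,π)}^2 = -200/7 + 127*π

u'(x) = 4*sin(2*x) + 15*cos(5*x).
Expand u² and (u')² and integrate term by term on (0, π), using: for integers n ≥ 1, ∫_0^π sin²(nx) dx = ∫_0^π cos²(nx) dx = π/2; for n ≠ n', ∫_0^π sin(nx)sin(n'x) dx = ∫_0^π cos(nx)cos(n'x) dx = 0; and by product-to-sum, ∫_0^π sin(nx)cos(n'x) dx = ½∫_0^π [sin((n+n')x) + sin((n−n')x)] dx, which is 0 when n+n' is even and 2n/(n²−n'²) when n+n' is odd (it need not vanish on (0, π)).
  u² squared terms: (-2)²·∫cos(2x)² dx = 4·π/2 = 2*π;  (3)²·∫sin(5x)² dx = 9·π/2 = 9*π/2.
  u² cross terms: 2·(-2)·(3)·∫cos(2x)·sin(5x) dx = -12·(10/21) = -40/7.
  So ∫_0^π u² dx = 2*π + 9*π/2 − 40/7 = -40/7 + 13*π/2.
  (u')² squared terms: (4)²·∫sin(2x)² dx = 16·π/2 = 8*π;  (15)²·∫cos(5x)² dx = 225·π/2 = 225*π/2.
  (u')² cross terms: 2·(4)·(15)·∫sin(2x)·cos(5x) dx = 120·(-4/21) = -160/7.
  So ∫_0^π (u')² dx = 8*π + 225*π/2 − 160/7 = -160/7 + 241*π/2.
||u||_{H^1}^2 = (-40/7 + 13*π/2) + (-160/7 + 241*π/2) = -200/7 + 127*π.


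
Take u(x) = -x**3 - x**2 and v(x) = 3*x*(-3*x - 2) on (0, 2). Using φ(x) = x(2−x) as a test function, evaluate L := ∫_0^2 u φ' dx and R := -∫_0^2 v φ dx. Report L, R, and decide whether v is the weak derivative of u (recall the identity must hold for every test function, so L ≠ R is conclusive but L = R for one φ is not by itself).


LHS = 112/15, RHS = 112/5. No, v is not the weak derivative of u.

u(x) = -x**3 - x**2, classical derivative u'(x) = -3*x**2 - 2*x.
φ(x) = x(2−x), so φ'(x) = 2 - 2*x.
Note φ(0) = φ(2) = 0, so the boundary term u·φ vanishes.
LHS = ∫_0^2 u(x) φ'(x) dx = ∫_0^2 (2*x^4 - 2*x^2) dx. Term by term:
  ∫_0^2 2*x^4 dx = 64/5;  ∫_0^2 -2*x^2 dx = -16/3.
Sum: 64/5 − 16/3 = 112/15.
So LHS = 112/15.
∫_0^2 v(x) φ(x) dx = ∫_0^2 (9*x^4 - 12*x^3 - 12*x^2) dx. Term by term:
  ∫_0^2 9*x^4 dx = 288/5;  ∫_0^2 -12*x^3 dx = -48;  ∫_0^2 -12*x^2 dx = -32.
Sum: 288/5 − 48 − 32 = -112/5.
So RHS = -∫_0^2 v(x) φ(x) dx = 112/5.
LHS − RHS = -224/15 ≠ 0, so the identity fails.
(For a valid weak derivative the identity must hold for EVERY test function, in particular this one. The failure shows v is NOT the weak derivative of u.)
Correct weak derivative would be u'(x) = -3*x**2 - 2*x.


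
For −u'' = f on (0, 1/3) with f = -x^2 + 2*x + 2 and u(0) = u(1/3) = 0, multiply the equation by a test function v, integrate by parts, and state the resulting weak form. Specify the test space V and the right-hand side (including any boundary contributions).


V = H^1_0(0, 1/3) (so v(0) = v(1/3) = 0); weak form: ∫_0^1/3 u'v' dx = ∫_0^1/3 (-x^2 + 2*x + 2) v dx for all v ∈ V.

Multiply both sides by a test function v and integrate from 0 to 1/3:
  ∫_0^1/3 −u''(x) v(x) dx = ∫_0^1/3 f(x) v(x) dx.
Integrate the LHS by parts once:
  ∫_0^1/3 −u'' v dx = −[u'(x) v(x)]_0^1/3 + ∫_0^1/3 u'(x) v'(x) dx.
Thus ∫_0^1/3 u'(x) v'(x) dx = ∫_0^1/3 f(x) v(x) dx + [u'(x) v(x)]_0^1/3.
Choose V so that boundary terms are either known or forced to vanish.
u is Dirichlet: u(0) = u(1/3) = 0. Let V = H^1_0(0, 1/3); then v(0) = v(1/3) = 0, and [u' v]_0^1/3 = 0.
Weak formulation: find u (satisfying any essential BC) such that ∫_0^1/3 u'(x) v'(x) dx = ∫_0^1/3 f v dx for all v ∈ V.
Substituting f(x) = -x^2 + 2*x + 2, the right-hand side is ∫_0^1/3 (-x^2 + 2*x + 2) v dx.


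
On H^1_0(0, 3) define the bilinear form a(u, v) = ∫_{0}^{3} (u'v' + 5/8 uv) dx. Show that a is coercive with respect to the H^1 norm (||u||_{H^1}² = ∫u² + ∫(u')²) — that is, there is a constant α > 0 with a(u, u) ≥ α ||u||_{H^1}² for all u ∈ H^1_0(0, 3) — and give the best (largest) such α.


α = (45/8 + π^2)/(9 + π^2)

Coercivity of a(·,·) on H^1_0(0, 3) means a(u, u) ≥ α ||u||_{H^1}² for every u ∈ H^1_0.
The interval has length L = 3, and Poincaré/coercivity depend only on L. Here a(u, u) = ∫(u')² + (5/8)·∫u².
Here 0 < c = 5/8 < 1. The condition a(u,u) ≥ α||u||_{H^1}² reads (1−α)∫(u')² ≥ (α−c)∫u². Any admissible α is ≤ 1 (rapidly oscillating u have ∫u²/∫(u')² → 0), and α = 1 would force 0 ≥ (1−c)∫u², impossible since c < 1; so 1−α > 0. By the sharp Poincaré inequality on H^1_0 of an interval of length L, ∫(u')² ≥ (π/L)²∫u² with equality for the first sine mode sin(π(x−x₀)/L) (x₀ the left endpoint), so the inequality holds for all u iff (1−α)(π/L)² ≥ α − c, i.e. α ≤ ((π/L)² + c)/((π/L)² + 1) = (1 + c(L/π)²)/(1 + (L/π)²). With (π/L)² = π^2/9 and c = 5/8, the largest admissible constant is α = ((π/L)² + c)/((π/L)² + 1).
Simplifying, α = (45/8 + π^2)/(9 + π^2).


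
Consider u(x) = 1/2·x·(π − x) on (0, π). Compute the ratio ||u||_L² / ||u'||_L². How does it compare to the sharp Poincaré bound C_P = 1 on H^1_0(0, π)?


||u||_L² / ||u'||_L² = sqrt(10)*π/10 < C_P = 1.

u(x) = 1/2·x·(π − x), so u'(x) = -x + π/2.
u(x) = 1/2·x·(π − x) vanishes at x = 0 and x = π, so u ∈ H^1_0(0, π). Differentiate via the product rule and integrate the resulting polynomials term by term.
  ∫_0^π u² dx = ∫_0^π (x^4/4 - π*x^3/2 + π^2*x^2/4) dx. Term by term:
    ∫_0^π x^4/4 dx = π^5/20;  ∫_0^π -π*x^3/2 dx = -π^5/8;  ∫_0^π π^2*x^2/4 dx = π^5/12.
  Sum: π^5/20 − π^5/8 + π^5/12 = π^5/120.
  ∫_0^π (u')² dx = ∫_0^π (x^2 - π*x + π^2/4) dx. Term by term:
    ∫_0^π x^2 dx = π^3/3;  ∫_0^π -π*x dx = -π^3/2;  ∫_0^π π^2/4 dx = π^3/4.
  Sum: π^3/3 − π^3/2 + π^3/4 = π^3/12.
∫_0^π u² dx = π^5/120, so ||u||_L² = sqrt(30)*π^(5/2)/60.
∫_0^π (u')² dx = π^3/12, so ||u'||_L² = sqrt(3)*π^(3/2)/6.
Ratio ||u||_L² / ||u'||_L² = sqrt(10)*π/10.
Sharp Poincaré constant on H^1_0(0, π) is C_P = L/π = 1, achieved by sin(x).
A polynomial bump cannot attain the sharp Poincaré constant (only the first sine eigenfunction does), so the ratio is strictly less than C_P, consistent with ||u||_L² ≤ C_P ||u'||_L².


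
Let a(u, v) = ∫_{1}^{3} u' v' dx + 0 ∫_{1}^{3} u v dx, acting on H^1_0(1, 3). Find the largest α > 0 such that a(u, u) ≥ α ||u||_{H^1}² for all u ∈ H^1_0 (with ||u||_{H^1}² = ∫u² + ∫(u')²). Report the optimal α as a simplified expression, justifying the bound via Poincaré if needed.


α = π^2/(4 + π^2)

Coercivity of a(·,·) on H^1_0(1, 3) means a(u, u) ≥ α ||u||_{H^1}² for every u ∈ H^1_0.
The interval has length L = 2, and Poincaré/coercivity depend only on L. Here a(u, u) = ∫(u')² + (0)·∫u².
Here c = 0, so a(u,u) = ∫(u')² alone. The condition a(u,u) ≥ α||u||_{H^1}² reads (1−α)∫(u')² ≥ (α−c)∫u². Any admissible α is ≤ 1 (rapidly oscillating u have ∫u²/∫(u')² → 0), and α = 1 would force 0 ≥ (1−c)∫u², impossible since c < 1; so 1−α > 0. By the sharp Poincaré inequality on H^1_0 of an interval of length L, ∫(u')² ≥ (π/L)²∫u² with equality for the first sine mode sin(π(x−x₀)/L) (x₀ the left endpoint), so the inequality holds for all u iff (1−α)(π/L)² ≥ α − c, i.e. α ≤ ((π/L)² + c)/((π/L)² + 1) = (1 + c(L/π)²)/(1 + (L/π)²). (Direct route, valid since c ≤ 0: Poincaré gives c∫u² ≥ c(L/π)²∫(u')², so a(u,u) ≥ (1 + c(L/π)²)∫(u')², while ||u||_{H^1}² ≤ (1 + (L/π)²)∫(u')²; dividing yields the same α.) With (π/L)² = π^2/4 and c = 0, the largest admissible constant is α = ((π/L)² + c)/((π/L)² + 1).
Simplifying, α = π^2/(4 + π^2).
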